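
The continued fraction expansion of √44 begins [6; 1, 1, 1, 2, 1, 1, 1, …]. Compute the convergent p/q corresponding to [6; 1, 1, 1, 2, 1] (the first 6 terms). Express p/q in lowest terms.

73/11

Work from the innermost term outward:
Start with 1.
2 + 1/(1/1) = 2 + 1/1 = 3/1
1 + 1/(3/1) = 1 + 1/3 = 4/3
1 + 1/(4/3) = 1 + 3/4 = 7/4
1 + 1/(7/4) = 1 + 4/7 = 11/7
6 + 1/(11/7) = 6 + 7/11 = 73/11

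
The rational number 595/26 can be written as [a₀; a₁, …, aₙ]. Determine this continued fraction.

595 = 22·26 + 23, so a_0 = 22
26 = 1·23 + 3, so a_1 = 1
23 = 7·3 + 2, so a_2 = 7
3 = 1·2 + 1, so a_3 = 1
2 = 2·1 + 0, so a_4 = 2

[22; 1, 7, 1, 2]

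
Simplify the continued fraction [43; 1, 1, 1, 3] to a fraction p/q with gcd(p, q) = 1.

Start with 3.
1 + 1/(3/1) = 1 + 1/3 = 4/3
1 + 1/(4/3) = 1 + 3/4 = 7/4
1 + 1/(7/4) = 1 + 4/7 = 11/7
43 + 1/(11/7) = 43 + 7/11 = 480/11

480/11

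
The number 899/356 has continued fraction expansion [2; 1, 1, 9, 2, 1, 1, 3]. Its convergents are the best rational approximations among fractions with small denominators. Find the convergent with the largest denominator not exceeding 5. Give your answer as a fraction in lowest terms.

a_0 = 2: 2/1  (≤ bound)
a_1 = 1: 3/1  (≤ bound)
a_2 = 1: 5/2  (≤ bound)
a_3 = 9: 48/19  (> 5, stop)

5/2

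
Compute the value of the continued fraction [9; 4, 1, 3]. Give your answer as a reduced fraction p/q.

a_0 = 9: 9/1
a_1 = 4: 37/4
a_2 = 1: 46/5
a_3 = 3: 175/19

175/19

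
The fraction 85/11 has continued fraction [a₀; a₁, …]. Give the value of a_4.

2

85 ÷ 11 → quotient 7, remainder 8
11 ÷ 8 → quotient 1, remainder 3
8 ÷ 3 → quotient 2, remainder 2
3 ÷ 2 → quotient 1, remainder 1
2 ÷ 1 → quotient 2, remainder 0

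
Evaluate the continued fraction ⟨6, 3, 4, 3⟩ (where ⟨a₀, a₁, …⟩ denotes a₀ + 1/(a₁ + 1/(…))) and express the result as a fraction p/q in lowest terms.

Build up convergents one term at a time:
a_0 = 6: 6/1
a_1 = 3: 19/3
a_2 = 4: 82/13
a_3 = 3: 265/42

265/42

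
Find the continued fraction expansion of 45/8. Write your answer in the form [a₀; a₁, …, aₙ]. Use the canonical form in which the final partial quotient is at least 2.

45 = 5·8 + 5, so a_0 = 5
8 = 1·5 + 3, so a_1 = 1
5 = 1·3 + 2, so a_2 = 1
3 = 1·2 + 1, so a_3 = 1
2 = 2·1 + 0, so a_4 = 2

[5; 1, 1, 1, 2]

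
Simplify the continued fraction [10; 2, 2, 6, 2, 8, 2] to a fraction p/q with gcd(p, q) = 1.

12872/1237

Starting at the tail and folding back:
Start with 2.
8 + 1/(2/1) = 8 + 1/2 = 17/2
2 + 1/(17/2) = 2 + 2/17 = 36/17
6 + 1/(36/17) = 6 + 17/36 = 233/36
2 + 1/(233/36) = 2 + 36/233 = 502/233
2 + 1/(502/233) = 2 + 233/502 = 1237/502
10 + 1/(1237/502) = 10 + 502/1237 = 12872/1237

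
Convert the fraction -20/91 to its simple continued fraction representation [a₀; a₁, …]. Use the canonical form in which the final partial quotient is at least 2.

Apply division with remainder until the remainder is 0:
⌊-20/91⌋ = -1, remainder 71
⌊91/71⌋ = 1, remainder 20
⌊71/20⌋ = 3, remainder 11
⌊20/11⌋ = 1, remainder 9
⌊11/9⌋ = 1, remainder 2
⌊9/2⌋ = 4, remainder 1
⌊2/1⌋ = 2, remainder 0

[-1; 1, 3, 1, 1, 4, 2]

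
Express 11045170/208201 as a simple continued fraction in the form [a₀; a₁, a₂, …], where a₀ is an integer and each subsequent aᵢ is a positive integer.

11045170 ÷ 208201 → quotient 53, remainder 10517
208201 ÷ 10517 → quotient 19, remainder 8378
10517 ÷ 8378 → quotient 1, remainder 2139
8378 ÷ 2139 → quotient 3, remainder 1961
2139 ÷ 1961 → quotient 1, remainder 178
1961 ÷ 178 → quotient 11, remainder 3
178 ÷ 3 → quotient 59, remainder 1
3 ÷ 1 → quotient 3, remainder 0

[53; 19, 1, 3, 1, 11, 59, 3]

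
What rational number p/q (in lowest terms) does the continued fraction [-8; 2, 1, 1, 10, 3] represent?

-1247/164

Use the convergent recurrence hₖ = aₖ·hₖ₋₁ + hₖ₋₂ (and likewise for the denominators kₖ):
a_0 = -8: -8/1
a_1 = 2: -15/2
a_2 = 1: -23/3
a_3 = 1: -38/5
a_4 = 10: -403/53
a_5 = 3: -1247/164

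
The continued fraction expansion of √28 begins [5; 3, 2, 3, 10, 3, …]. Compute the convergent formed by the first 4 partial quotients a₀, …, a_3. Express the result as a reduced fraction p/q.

Start with 3.
2 + 1/(3/1) = 2 + 1/3 = 7/3
3 + 1/(7/3) = 3 + 3/7 = 24/7
5 + 1/(24/7) = 5 + 7/24 = 127/24

127/24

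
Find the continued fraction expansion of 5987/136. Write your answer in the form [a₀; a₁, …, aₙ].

[44; 45, 3]

Run the Euclidean algorithm, recording each quotient:
5987 = 44·136 + 3, so a_0 = 44
136 = 45·3 + 1, so a_1 = 45
3 = 3·1 + 0, so a_2 = 3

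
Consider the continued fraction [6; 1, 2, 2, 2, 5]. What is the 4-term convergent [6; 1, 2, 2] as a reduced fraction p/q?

47/7

Build up convergents one term at a time:
a_0 = 6: 6/1
a_1 = 1: 7/1
a_2 = 2: 20/3
a_3 = 2: 47/7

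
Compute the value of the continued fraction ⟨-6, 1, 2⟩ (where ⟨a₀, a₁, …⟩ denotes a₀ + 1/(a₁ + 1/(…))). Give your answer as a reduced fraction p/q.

-16/3

Build up convergents one term at a time:
a_0 = -6: -6/1
a_1 = 1: -5/1
a_2 = 2: -16/3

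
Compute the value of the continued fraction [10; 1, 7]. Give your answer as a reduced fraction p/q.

87/8

Start with 7.
1 + 1/(7/1) = 1 + 1/7 = 8/7
10 + 1/(8/7) = 10 + 7/8 = 87/8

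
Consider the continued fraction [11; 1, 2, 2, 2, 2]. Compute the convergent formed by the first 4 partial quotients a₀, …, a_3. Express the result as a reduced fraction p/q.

82/7

a_0 = 11: 11/1
a_1 = 1: 12/1
a_2 = 2: 35/3
a_3 = 2: 82/7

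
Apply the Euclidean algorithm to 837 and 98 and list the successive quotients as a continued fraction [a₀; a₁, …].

[8; 1, 1, 5, 1, 1, 1, 2]

Apply division with remainder until the remainder is 0:
837 = 8·98 + 53, so a_0 = 8
98 = 1·53 + 45, so a_1 = 1
53 = 1·45 + 8, so a_2 = 1
45 = 5·8 + 5, so a_3 = 5
8 = 1·5 + 3, so a_4 = 1
5 = 1·3 + 2, so a_5 = 1
3 = 1·2 + 1, so a_6 = 1
2 = 2·1 + 0, so a_7 = 2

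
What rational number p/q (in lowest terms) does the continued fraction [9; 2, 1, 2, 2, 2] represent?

a_0 = 9: 9/1
a_1 = 2: 19/2
a_2 = 1: 28/3
a_3 = 2: 75/8
a_4 = 2: 178/19
a_5 = 2: 431/46

431/46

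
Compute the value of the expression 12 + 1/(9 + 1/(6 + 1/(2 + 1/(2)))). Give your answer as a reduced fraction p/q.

3548/293

Collapse the nested fraction from the inside out:
Start with 2.
2 + 1/(2/1) = 2 + 1/2 = 5/2
6 + 1/(5/2) = 6 + 2/5 = 32/5
9 + 1/(32/5) = 9 + 5/32 = 293/32
12 + 1/(293/32) = 12 + 32/293 = 3548/293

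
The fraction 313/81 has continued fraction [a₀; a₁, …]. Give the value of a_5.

⌊313/81⌋ = 3, remainder 70
⌊81/70⌋ = 1, remainder 11
⌊70/11⌋ = 6, remainder 4
⌊11/4⌋ = 2, remainder 3
⌊4/3⌋ = 1, remainder 1
⌊3/1⌋ = 3, remainder 0

3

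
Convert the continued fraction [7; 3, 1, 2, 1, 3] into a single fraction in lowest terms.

407/56

Work from the innermost term outward:
Start with 3.
1 + 1/(3/1) = 1 + 1/3 = 4/3
2 + 1/(4/3) = 2 + 3/4 = 11/4
1 + 1/(11/4) = 1 + 4/11 = 15/11
3 + 1/(15/11) = 3 + 11/15 = 56/15
7 + 1/(56/15) = 7 + 15/56 = 407/56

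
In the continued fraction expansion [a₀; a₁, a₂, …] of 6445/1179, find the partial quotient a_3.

1

6445 ÷ 1179 → quotient 5, remainder 550
1179 ÷ 550 → quotient 2, remainder 79
550 ÷ 79 → quotient 6, remainder 76
79 ÷ 76 → quotient 1, remainder 3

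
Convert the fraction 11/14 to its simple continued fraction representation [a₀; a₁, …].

⌊11/14⌋ = 0, remainder 11
⌊14/11⌋ = 1, remainder 3
⌊11/3⌋ = 3, remainder 2
⌊3/2⌋ = 1, remainder 1
⌊2/1⌋ = 2, remainder 0

[0; 1, 3, 1, 2]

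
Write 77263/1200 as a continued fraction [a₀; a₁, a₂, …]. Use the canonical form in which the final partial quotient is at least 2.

[64; 2, 1, 1, 2, 4, 2, 9]

77263 ÷ 1200 → quotient 64, remainder 463
1200 ÷ 463 → quotient 2, remainder 274
463 ÷ 274 → quotient 1, remainder 189
274 ÷ 189 → quotient 1, remainder 85
189 ÷ 85 → quotient 2, remainder 19
85 ÷ 19 → quotient 4, remainder 9
19 ÷ 9 → quotient 2, remainder 1
9 ÷ 1 → quotient 9, remainder 0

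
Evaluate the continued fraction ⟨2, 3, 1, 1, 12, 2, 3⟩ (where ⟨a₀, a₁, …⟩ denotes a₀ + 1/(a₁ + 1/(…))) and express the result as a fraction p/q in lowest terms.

Start with 3.
2 + 1/(3/1) = 2 + 1/3 = 7/3
12 + 1/(7/3) = 12 + 3/7 = 87/7
1 + 1/(87/7) = 1 + 7/87 = 94/87
1 + 1/(94/87) = 1 + 87/94 = 181/94
3 + 1/(181/94) = 3 + 94/181 = 637/181
2 + 1/(637/181) = 2 + 181/637 = 1455/637

1455/637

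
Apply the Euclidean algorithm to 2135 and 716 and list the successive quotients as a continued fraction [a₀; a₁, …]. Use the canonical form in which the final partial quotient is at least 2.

[2; 1, 54, 13]

2135 ÷ 716 → quotient 2, remainder 703
716 ÷ 703 → quotient 1, remainder 13
703 ÷ 13 → quotient 54, remainder 1
13 ÷ 1 → quotient 13, remainder 0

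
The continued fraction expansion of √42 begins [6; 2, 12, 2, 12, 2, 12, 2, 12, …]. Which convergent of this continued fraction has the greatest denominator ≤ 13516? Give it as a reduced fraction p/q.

List convergents until the denominator exceeds the bound:
a_0 = 6: 6/1  (≤ bound)
a_1 = 2: 13/2  (≤ bound)
a_2 = 12: 162/25  (≤ bound)
a_3 = 2: 337/52  (≤ bound)
a_4 = 12: 4206/649  (≤ bound)
a_5 = 2: 8749/1350  (≤ bound)
a_6 = 12: 109194/16849  (> 13516, stop)

8749/1350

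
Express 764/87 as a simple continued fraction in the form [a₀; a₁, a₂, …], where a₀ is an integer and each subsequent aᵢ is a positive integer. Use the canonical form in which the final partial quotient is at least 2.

Run the Euclidean algorithm, recording each quotient:
764 = 8·87 + 68, so a_0 = 8
87 = 1·68 + 19, so a_1 = 1
68 = 3·19 + 11, so a_2 = 3
19 = 1·11 + 8, so a_3 = 1
11 = 1·8 + 3, so a_4 = 1
8 = 2·3 + 2, so a_5 = 2
3 = 1·2 + 1, so a_6 = 1
2 = 2·1 + 0, so a_7 = 2

[8; 1, 3, 1, 1, 2, 1, 2]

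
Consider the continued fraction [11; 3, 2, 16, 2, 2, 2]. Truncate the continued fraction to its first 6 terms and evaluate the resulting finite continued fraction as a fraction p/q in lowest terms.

a_0 = 11: 11/1
a_1 = 3: 34/3
a_2 = 2: 79/7
a_3 = 16: 1298/115
a_4 = 2: 2675/237
a_5 = 2: 6648/589

6648/589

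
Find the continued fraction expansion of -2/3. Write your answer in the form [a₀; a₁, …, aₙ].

⌊-2/3⌋ = -1, remainder 1
⌊3/1⌋ = 3, remainder 0

[-1; 3]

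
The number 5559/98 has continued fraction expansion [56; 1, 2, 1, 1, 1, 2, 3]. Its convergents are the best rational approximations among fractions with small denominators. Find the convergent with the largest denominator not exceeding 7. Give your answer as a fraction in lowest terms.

List convergents until the denominator exceeds the bound:
a_0 = 56: 56/1  (≤ bound)
a_1 = 1: 57/1  (≤ bound)
a_2 = 2: 170/3  (≤ bound)
a_3 = 1: 227/4  (≤ bound)
a_4 = 1: 397/7  (≤ bound)
a_5 = 1: 624/11  (> 7, stop)

397/7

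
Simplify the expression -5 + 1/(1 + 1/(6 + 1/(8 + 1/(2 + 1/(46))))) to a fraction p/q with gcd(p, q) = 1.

Use the convergent recurrence hₖ = aₖ·hₖ₋₁ + hₖ₋₂ (and likewise for the denominators kₖ):
a_0 = -5: -5/1
a_1 = 1: -4/1
a_2 = 6: -29/7
a_3 = 8: -236/57
a_4 = 2: -501/121
a_5 = 46: -23282/5623

-23282/5623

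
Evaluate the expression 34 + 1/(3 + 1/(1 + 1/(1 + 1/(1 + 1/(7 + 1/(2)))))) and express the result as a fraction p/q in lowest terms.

6135/179

Build up convergents one term at a time:
a_0 = 34: 34/1
a_1 = 3: 103/3
a_2 = 1: 137/4
a_3 = 1: 240/7
a_4 = 1: 377/11
a_5 = 7: 2879/84
a_6 = 2: 6135/179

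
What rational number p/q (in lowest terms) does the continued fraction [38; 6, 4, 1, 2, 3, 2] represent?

25606/671

a_0 = 38: 38/1
a_1 = 6: 229/6
a_2 = 4: 954/25
a_3 = 1: 1183/31
a_4 = 2: 3320/87
a_5 = 3: 11143/292
a_6 = 2: 25606/671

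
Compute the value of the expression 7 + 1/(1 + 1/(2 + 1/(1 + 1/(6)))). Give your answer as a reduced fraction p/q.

Start with 6.
1 + 1/(6/1) = 1 + 1/6 = 7/6
2 + 1/(7/6) = 2 + 6/7 = 20/7
1 + 1/(20/7) = 1 + 7/20 = 27/20
7 + 1/(27/20) = 7 + 20/27 = 209/27

209/27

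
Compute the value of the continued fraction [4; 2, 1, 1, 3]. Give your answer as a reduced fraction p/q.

Start with 3.
1 + 1/(3/1) = 1 + 1/3 = 4/3
1 + 1/(4/3) = 1 + 3/4 = 7/4
2 + 1/(7/4) = 2 + 4/7 = 18/7
4 + 1/(18/7) = 4 + 7/18 = 79/18

79/18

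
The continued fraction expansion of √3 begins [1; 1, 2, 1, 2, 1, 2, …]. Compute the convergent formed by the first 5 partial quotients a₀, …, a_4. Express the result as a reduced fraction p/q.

Start with 2.
1 + 1/(2/1) = 1 + 1/2 = 3/2
2 + 1/(3/2) = 2 + 2/3 = 8/3
1 + 1/(8/3) = 1 + 3/8 = 11/8
1 + 1/(11/8) = 1 + 8/11 = 19/11

19/11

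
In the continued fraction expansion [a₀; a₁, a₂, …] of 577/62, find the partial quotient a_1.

Apply division with remainder until the remainder is 0:
577 = 9·62 + 19, so a_0 = 9
62 = 3·19 + 5, so a_1 = 3

3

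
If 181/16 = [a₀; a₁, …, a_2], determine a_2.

⌊181/16⌋ = 11, remainder 5
⌊16/5⌋ = 3, remainder 1
⌊5/1⌋ = 5, remainder 0

5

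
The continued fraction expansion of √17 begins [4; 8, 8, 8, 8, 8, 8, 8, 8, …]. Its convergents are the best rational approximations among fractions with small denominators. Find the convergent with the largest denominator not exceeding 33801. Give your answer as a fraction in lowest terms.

List convergents until the denominator exceeds the bound:
a_0 = 4: 4/1  (≤ bound)
a_1 = 8: 33/8  (≤ bound)
a_2 = 8: 268/65  (≤ bound)
a_3 = 8: 2177/528  (≤ bound)
a_4 = 8: 17684/4289  (≤ bound)
a_5 = 8: 143649/34840  (> 33801, stop)

17684/4289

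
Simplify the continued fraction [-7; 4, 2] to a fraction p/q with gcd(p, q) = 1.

-61/9

Collapse the nested fraction from the inside out:
Start with 2.
4 + 1/(2/1) = 4 + 1/2 = 9/2
-7 + 1/(9/2) = -7 + 2/9 = -61/9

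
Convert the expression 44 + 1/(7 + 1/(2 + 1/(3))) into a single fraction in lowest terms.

2295/52

a_0 = 44: 44/1
a_1 = 7: 309/7
a_2 = 2: 662/15
a_3 = 3: 2295/52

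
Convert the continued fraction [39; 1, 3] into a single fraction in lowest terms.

Starting at the tail and folding back:
Start with 3.
1 + 1/(3/1) = 1 + 1/3 = 4/3
39 + 1/(4/3) = 39 + 3/4 = 159/4

159/4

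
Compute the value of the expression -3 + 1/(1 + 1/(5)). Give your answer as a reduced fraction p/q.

Start with 5.
1 + 1/(5/1) = 1 + 1/5 = 6/5
-3 + 1/(6/5) = -3 + 5/6 = -13/6

-13/6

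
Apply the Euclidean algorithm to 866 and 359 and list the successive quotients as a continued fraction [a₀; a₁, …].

[2; 2, 2, 2, 1, 6, 3]

Run the Euclidean algorithm, recording each quotient:
866 = 2·359 + 148, so a_0 = 2
359 = 2·148 + 63, so a_1 = 2
148 = 2·63 + 22, so a_2 = 2
63 = 2·22 + 19, so a_3 = 2
22 = 1·19 + 3, so a_4 = 1
19 = 6·3 + 1, so a_5 = 6
3 = 3·1 + 0, so a_6 = 3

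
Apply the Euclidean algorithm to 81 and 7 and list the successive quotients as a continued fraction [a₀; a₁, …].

[11; 1, 1, 3]

Apply division with remainder until the remainder is 0:
81 = 11·7 + 4, so a_0 = 11
7 = 1·4 + 3, so a_1 = 1
4 = 1·3 + 1, so a_2 = 1
3 = 3·1 + 0, so a_3 = 3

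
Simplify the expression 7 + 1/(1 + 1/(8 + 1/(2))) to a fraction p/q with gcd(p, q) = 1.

150/19

a_0 = 7: 7/1
a_1 = 1: 8/1
a_2 = 8: 71/9
a_3 = 2: 150/19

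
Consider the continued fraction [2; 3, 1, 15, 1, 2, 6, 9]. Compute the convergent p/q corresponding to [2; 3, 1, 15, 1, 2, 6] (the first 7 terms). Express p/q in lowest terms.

2815/1249

a_0 = 2: 2/1
a_1 = 3: 7/3
a_2 = 1: 9/4
a_3 = 15: 142/63
a_4 = 1: 151/67
a_5 = 2: 444/197
a_6 = 6: 2815/1249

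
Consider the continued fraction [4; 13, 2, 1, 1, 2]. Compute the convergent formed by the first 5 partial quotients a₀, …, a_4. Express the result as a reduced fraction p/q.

273/67

a_0 = 4: 4/1
a_1 = 13: 53/13
a_2 = 2: 110/27
a_3 = 1: 163/40
a_4 = 1: 273/67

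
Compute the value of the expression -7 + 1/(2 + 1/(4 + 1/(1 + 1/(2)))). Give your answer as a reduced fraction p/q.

a_0 = -7: -7/1
a_1 = 2: -13/2
a_2 = 4: -59/9
a_3 = 1: -72/11
a_4 = 2: -203/31

-203/31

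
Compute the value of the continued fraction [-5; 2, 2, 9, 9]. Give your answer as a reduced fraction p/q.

-1967/428

Start with 9.
9 + 1/(9/1) = 9 + 1/9 = 82/9
2 + 1/(82/9) = 2 + 9/82 = 173/82
2 + 1/(173/82) = 2 + 82/173 = 428/173
-5 + 1/(428/173) = -5 + 173/428 = -1967/428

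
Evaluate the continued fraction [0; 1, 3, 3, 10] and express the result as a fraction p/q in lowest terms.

Build up convergents one term at a time:
a_0 = 0: 0/1
a_1 = 1: 1/1
a_2 = 3: 3/4
a_3 = 3: 10/13
a_4 = 10: 103/134

103/134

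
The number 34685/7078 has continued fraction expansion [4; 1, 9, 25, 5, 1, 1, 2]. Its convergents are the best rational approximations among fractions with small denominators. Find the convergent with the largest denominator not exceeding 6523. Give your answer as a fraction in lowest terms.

13628/2781

a_0 = 4: 4/1  (≤ bound)
a_1 = 1: 5/1  (≤ bound)
a_2 = 9: 49/10  (≤ bound)
a_3 = 25: 1230/251  (≤ bound)
a_4 = 5: 6199/1265  (≤ bound)
a_5 = 1: 7429/1516  (≤ bound)
a_6 = 1: 13628/2781  (≤ bound)
a_7 = 2: 34685/7078  (> 6523, stop)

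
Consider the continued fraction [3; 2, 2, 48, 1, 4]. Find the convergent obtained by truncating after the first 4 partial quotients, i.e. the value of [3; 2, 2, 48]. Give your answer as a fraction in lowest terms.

823/242

Starting at the tail and folding back:
Start with 48.
2 + 1/(48/1) = 2 + 1/48 = 97/48
2 + 1/(97/48) = 2 + 48/97 = 242/97
3 + 1/(242/97) = 3 + 97/242 = 823/242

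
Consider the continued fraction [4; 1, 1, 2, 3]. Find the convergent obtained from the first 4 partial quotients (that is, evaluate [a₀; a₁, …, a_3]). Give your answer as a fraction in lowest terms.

23/5

Collapse the nested fraction from the inside out:
Start with 2.
1 + 1/(2/1) = 1 + 1/2 = 3/2
1 + 1/(3/2) = 1 + 2/3 = 5/3
4 + 1/(5/3) = 4 + 3/5 = 23/5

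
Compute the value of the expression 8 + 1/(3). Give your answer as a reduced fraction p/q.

25/3

Start with 3.
8 + 1/(3/1) = 8 + 1/3 = 25/3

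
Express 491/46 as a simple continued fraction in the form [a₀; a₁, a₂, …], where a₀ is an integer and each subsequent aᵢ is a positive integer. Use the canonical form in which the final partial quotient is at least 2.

[10; 1, 2, 15]

⌊491/46⌋ = 10, remainder 31
⌊46/31⌋ = 1, remainder 15
⌊31/15⌋ = 2, remainder 1
⌊15/1⌋ = 15, remainder 0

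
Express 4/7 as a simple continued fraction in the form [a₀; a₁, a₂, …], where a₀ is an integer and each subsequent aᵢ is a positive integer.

Apply division with remainder until the remainder is 0:
⌊4/7⌋ = 0, remainder 4
⌊7/4⌋ = 1, remainder 3
⌊4/3⌋ = 1, remainder 1
⌊3/1⌋ = 3, remainder 0

[0; 1, 1, 3]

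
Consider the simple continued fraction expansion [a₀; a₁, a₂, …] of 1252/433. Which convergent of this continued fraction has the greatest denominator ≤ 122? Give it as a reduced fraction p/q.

List convergents until the denominator exceeds the bound:
a_0 = 2: 2/1  (≤ bound)
a_1 = 1: 3/1  (≤ bound)
a_2 = 8: 26/9  (≤ bound)
a_3 = 4: 107/37  (≤ bound)
a_4 = 1: 133/46  (≤ bound)
a_5 = 2: 373/129  (> 122, stop)

133/46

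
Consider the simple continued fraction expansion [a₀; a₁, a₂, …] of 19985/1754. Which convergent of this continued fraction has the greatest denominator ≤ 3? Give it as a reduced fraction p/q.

a_0 = 11: 11/1  (≤ bound)
a_1 = 2: 23/2  (≤ bound)
a_2 = 1: 34/3  (≤ bound)
a_3 = 1: 57/5  (> 3, stop)

34/3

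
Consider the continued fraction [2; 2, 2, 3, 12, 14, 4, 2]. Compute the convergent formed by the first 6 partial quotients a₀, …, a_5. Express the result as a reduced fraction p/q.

Start with 14.
12 + 1/(14/1) = 12 + 1/14 = 169/14
3 + 1/(169/14) = 3 + 14/169 = 521/169
2 + 1/(521/169) = 2 + 169/521 = 1211/521
2 + 1/(1211/521) = 2 + 521/1211 = 2943/1211
2 + 1/(2943/1211) = 2 + 1211/2943 = 7097/2943

7097/2943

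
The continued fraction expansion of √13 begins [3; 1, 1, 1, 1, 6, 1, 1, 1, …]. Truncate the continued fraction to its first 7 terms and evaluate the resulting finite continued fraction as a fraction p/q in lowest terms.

Compute successive convergents:
a_0 = 3: 3/1
a_1 = 1: 4/1
a_2 = 1: 7/2
a_3 = 1: 11/3
a_4 = 1: 18/5
a_5 = 6: 119/33
a_6 = 1: 137/38

137/38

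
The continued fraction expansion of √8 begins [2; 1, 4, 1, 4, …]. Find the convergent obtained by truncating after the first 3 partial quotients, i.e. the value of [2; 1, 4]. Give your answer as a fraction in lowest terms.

14/5

Starting at the tail and folding back:
Start with 4.
1 + 1/(4/1) = 1 + 1/4 = 5/4
2 + 1/(5/4) = 2 + 4/5 = 14/5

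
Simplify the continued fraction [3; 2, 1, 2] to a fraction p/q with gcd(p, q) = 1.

Work from the innermost term outward:
Start with 2.
1 + 1/(2/1) = 1 + 1/2 = 3/2
2 + 1/(3/2) = 2 + 2/3 = 8/3
3 + 1/(8/3) = 3 + 3/8 = 27/8

27/8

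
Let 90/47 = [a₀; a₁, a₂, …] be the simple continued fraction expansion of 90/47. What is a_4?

Apply division with remainder until the remainder is 0:
90 ÷ 47 → quotient 1, remainder 43
47 ÷ 43 → quotient 1, remainder 4
43 ÷ 4 → quotient 10, remainder 3
4 ÷ 3 → quotient 1, remainder 1
3 ÷ 1 → quotient 3, remainder 0

3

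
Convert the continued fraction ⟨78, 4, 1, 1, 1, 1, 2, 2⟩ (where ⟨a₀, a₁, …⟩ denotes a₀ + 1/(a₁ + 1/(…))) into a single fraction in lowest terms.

11185/143

Start with 2.
2 + 1/(2/1) = 2 + 1/2 = 5/2
1 + 1/(5/2) = 1 + 2/5 = 7/5
1 + 1/(7/5) = 1 + 5/7 = 12/7
1 + 1/(12/7) = 1 + 7/12 = 19/12
1 + 1/(19/12) = 1 + 12/19 = 31/19
4 + 1/(31/19) = 4 + 19/31 = 143/31
78 + 1/(143/31) = 78 + 31/143 = 11185/143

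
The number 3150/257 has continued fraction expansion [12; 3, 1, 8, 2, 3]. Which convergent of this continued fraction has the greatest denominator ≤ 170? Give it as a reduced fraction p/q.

907/74

a_0 = 12: 12/1  (≤ bound)
a_1 = 3: 37/3  (≤ bound)
a_2 = 1: 49/4  (≤ bound)
a_3 = 8: 429/35  (≤ bound)
a_4 = 2: 907/74  (≤ bound)
a_5 = 3: 3150/257  (> 170, stop)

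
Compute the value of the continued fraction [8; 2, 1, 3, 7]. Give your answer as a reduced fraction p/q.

Start with 7.
3 + 1/(7/1) = 3 + 1/7 = 22/7
1 + 1/(22/7) = 1 + 7/22 = 29/22
2 + 1/(29/22) = 2 + 22/29 = 80/29
8 + 1/(80/29) = 8 + 29/80 = 669/80

669/80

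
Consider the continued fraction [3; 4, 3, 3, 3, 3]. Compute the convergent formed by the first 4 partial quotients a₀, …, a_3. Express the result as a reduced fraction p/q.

a_0 = 3: 3/1
a_1 = 4: 13/4
a_2 = 3: 42/13
a_3 = 3: 139/43

139/43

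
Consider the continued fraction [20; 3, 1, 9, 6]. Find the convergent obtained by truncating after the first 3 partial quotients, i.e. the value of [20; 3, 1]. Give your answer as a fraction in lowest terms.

81/4

Start with 1.
3 + 1/(1/1) = 3 + 1/1 = 4/1
20 + 1/(4/1) = 20 + 1/4 = 81/4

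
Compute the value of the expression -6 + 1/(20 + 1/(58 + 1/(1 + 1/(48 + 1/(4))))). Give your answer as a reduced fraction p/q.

Start with 4.
48 + 1/(4/1) = 48 + 1/4 = 193/4
1 + 1/(193/4) = 1 + 4/193 = 197/193
58 + 1/(197/193) = 58 + 193/197 = 11619/197
20 + 1/(11619/197) = 20 + 197/11619 = 232577/11619
-6 + 1/(232577/11619) = -6 + 11619/232577 = -1383843/232577

-1383843/232577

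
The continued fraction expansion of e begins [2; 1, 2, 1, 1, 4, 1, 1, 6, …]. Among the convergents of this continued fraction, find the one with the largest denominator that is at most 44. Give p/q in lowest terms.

106/39

a_0 = 2: 2/1  (≤ bound)
a_1 = 1: 3/1  (≤ bound)
a_2 = 2: 8/3  (≤ bound)
a_3 = 1: 11/4  (≤ bound)
a_4 = 1: 19/7  (≤ bound)
a_5 = 4: 87/32  (≤ bound)
a_6 = 1: 106/39  (≤ bound)
a_7 = 1: 193/71  (> 44, stop)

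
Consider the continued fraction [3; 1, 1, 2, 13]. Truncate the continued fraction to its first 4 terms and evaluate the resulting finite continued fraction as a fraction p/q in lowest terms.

Start with 2.
1 + 1/(2/1) = 1 + 1/2 = 3/2
1 + 1/(3/2) = 1 + 2/3 = 5/3
3 + 1/(5/3) = 3 + 3/5 = 18/5

18/5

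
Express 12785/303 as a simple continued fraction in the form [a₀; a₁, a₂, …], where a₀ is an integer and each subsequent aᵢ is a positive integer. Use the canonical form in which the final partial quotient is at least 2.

[42; 5, 7, 2, 1, 2]

Apply division with remainder until the remainder is 0:
12785 = 42·303 + 59, so a_0 = 42
303 = 5·59 + 8, so a_1 = 5
59 = 7·8 + 3, so a_2 = 7
8 = 2·3 + 2, so a_3 = 2
3 = 1·2 + 1, so a_4 = 1
2 = 2·1 + 0, so a_5 = 2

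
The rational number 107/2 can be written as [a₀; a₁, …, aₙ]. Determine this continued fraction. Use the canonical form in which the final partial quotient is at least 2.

[53; 2]

107 ÷ 2 → quotient 53, remainder 1
2 ÷ 1 → quotient 2, remainder 0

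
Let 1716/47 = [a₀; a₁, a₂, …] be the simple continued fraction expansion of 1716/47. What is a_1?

Run the Euclidean algorithm, recording each quotient:
⌊1716/47⌋ = 36, remainder 24
⌊47/24⌋ = 1, remainder 23

1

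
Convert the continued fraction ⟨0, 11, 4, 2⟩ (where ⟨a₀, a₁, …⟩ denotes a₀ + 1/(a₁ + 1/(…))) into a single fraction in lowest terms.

9/101

Start with 2.
4 + 1/(2/1) = 4 + 1/2 = 9/2
11 + 1/(9/2) = 11 + 2/9 = 101/9
0 + 1/(101/9) = 0 + 9/101 = 9/101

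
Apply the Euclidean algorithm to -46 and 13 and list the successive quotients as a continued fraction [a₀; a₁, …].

-46 = -4·13 + 6, so a_0 = -4
13 = 2·6 + 1, so a_1 = 2
6 = 6·1 + 0, so a_2 = 6

[-4; 2, 6]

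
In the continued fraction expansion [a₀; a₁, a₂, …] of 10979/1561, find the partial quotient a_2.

Repeatedly divide and take the remainder:
10979 ÷ 1561 → quotient 7, remainder 52
1561 ÷ 52 → quotient 30, remainder 1
52 ÷ 1 → quotient 52, remainder 0

52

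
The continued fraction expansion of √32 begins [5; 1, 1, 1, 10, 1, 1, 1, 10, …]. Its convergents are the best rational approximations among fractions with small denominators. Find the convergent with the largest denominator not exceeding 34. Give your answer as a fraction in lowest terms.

181/32

List convergents until the denominator exceeds the bound:
a_0 = 5: 5/1  (≤ bound)
a_1 = 1: 6/1  (≤ bound)
a_2 = 1: 11/2  (≤ bound)
a_3 = 1: 17/3  (≤ bound)
a_4 = 10: 181/32  (≤ bound)
a_5 = 1: 198/35  (> 34, stop)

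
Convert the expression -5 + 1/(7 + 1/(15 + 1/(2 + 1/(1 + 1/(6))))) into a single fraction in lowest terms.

a_0 = -5: -5/1
a_1 = 7: -34/7
a_2 = 15: -515/106
a_3 = 2: -1064/219
a_4 = 1: -1579/325
a_5 = 6: -10538/2169

-10538/2169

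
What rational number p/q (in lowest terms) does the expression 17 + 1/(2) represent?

35/2

a_0 = 17: 17/1
a_1 = 2: 35/2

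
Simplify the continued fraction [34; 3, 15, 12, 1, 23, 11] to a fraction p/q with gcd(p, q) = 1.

Build up convergents one term at a time:
a_0 = 34: 34/1
a_1 = 3: 103/3
a_2 = 15: 1579/46
a_3 = 12: 19051/555
a_4 = 1: 20630/601
a_5 = 23: 493541/14378
a_6 = 11: 5449581/158759

5449581/158759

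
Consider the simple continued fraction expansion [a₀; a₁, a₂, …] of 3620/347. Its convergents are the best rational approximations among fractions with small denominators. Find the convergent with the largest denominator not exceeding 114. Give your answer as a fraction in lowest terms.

386/37

List convergents until the denominator exceeds the bound:
a_0 = 10: 10/1  (≤ bound)
a_1 = 2: 21/2  (≤ bound)
a_2 = 3: 73/7  (≤ bound)
a_3 = 5: 386/37  (≤ bound)
a_4 = 4: 1617/155  (> 114, stop)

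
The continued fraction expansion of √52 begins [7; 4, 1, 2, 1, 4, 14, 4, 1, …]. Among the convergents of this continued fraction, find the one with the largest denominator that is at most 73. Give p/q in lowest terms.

a_0 = 7: 7/1  (≤ bound)
a_1 = 4: 29/4  (≤ bound)
a_2 = 1: 36/5  (≤ bound)
a_3 = 2: 101/14  (≤ bound)
a_4 = 1: 137/19  (≤ bound)
a_5 = 4: 649/90  (> 73, stop)

137/19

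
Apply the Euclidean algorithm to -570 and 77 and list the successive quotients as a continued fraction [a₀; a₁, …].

Apply division with remainder until the remainder is 0:
⌊-570/77⌋ = -8, remainder 46
⌊77/46⌋ = 1, remainder 31
⌊46/31⌋ = 1, remainder 15
⌊31/15⌋ = 2, remainder 1
⌊15/1⌋ = 15, remainder 0

[-8; 1, 1, 2, 15]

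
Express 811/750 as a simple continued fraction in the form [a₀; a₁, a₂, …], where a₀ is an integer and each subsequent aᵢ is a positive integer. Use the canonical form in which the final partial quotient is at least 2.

Repeatedly divide and take the remainder:
811 ÷ 750 → quotient 1, remainder 61
750 ÷ 61 → quotient 12, remainder 18
61 ÷ 18 → quotient 3, remainder 7
18 ÷ 7 → quotient 2, remainder 4
7 ÷ 4 → quotient 1, remainder 3
4 ÷ 3 → quotient 1, remainder 1
3 ÷ 1 → quotient 3, remainder 0

[1; 12, 3, 2, 1, 1, 3]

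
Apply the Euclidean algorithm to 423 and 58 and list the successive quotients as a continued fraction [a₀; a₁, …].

[7; 3, 2, 2, 3]

Run the Euclidean algorithm, recording each quotient:
423 ÷ 58 → quotient 7, remainder 17
58 ÷ 17 → quotient 3, remainder 7
17 ÷ 7 → quotient 2, remainder 3
7 ÷ 3 → quotient 2, remainder 1
3 ÷ 1 → quotient 3, remainder 0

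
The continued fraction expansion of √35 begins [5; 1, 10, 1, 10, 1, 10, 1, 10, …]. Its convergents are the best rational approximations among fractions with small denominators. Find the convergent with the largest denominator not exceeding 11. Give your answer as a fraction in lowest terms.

List convergents until the denominator exceeds the bound:
a_0 = 5: 5/1  (≤ bound)
a_1 = 1: 6/1  (≤ bound)
a_2 = 10: 65/11  (≤ bound)
a_3 = 1: 71/12  (> 11, stop)

65/11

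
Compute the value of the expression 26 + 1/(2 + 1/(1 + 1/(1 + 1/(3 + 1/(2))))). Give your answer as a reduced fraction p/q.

Start with 2.
3 + 1/(2/1) = 3 + 1/2 = 7/2
1 + 1/(7/2) = 1 + 2/7 = 9/7
1 + 1/(9/7) = 1 + 7/9 = 16/9
2 + 1/(16/9) = 2 + 9/16 = 41/16
26 + 1/(41/16) = 26 + 16/41 = 1082/41

1082/41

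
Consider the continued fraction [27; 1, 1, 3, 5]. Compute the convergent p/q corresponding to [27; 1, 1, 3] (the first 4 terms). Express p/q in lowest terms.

a_0 = 27: 27/1
a_1 = 1: 28/1
a_2 = 1: 55/2
a_3 = 3: 193/7

193/7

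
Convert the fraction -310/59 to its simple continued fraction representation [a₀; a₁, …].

[-6; 1, 2, 1, 14]

Apply division with remainder until the remainder is 0:
⌊-310/59⌋ = -6, remainder 44
⌊59/44⌋ = 1, remainder 15
⌊44/15⌋ = 2, remainder 14
⌊15/14⌋ = 1, remainder 1
⌊14/1⌋ = 14, remainder 0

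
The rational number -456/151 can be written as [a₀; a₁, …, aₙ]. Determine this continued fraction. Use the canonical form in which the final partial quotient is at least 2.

[-4; 1, 49, 3]

-456 = -4·151 + 148, so a_0 = -4
151 = 1·148 + 3, so a_1 = 1
148 = 49·3 + 1, so a_2 = 49
3 = 3·1 + 0, so a_3 = 3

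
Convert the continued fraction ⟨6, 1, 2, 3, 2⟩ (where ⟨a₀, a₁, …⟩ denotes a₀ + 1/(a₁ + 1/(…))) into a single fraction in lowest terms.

154/23

a_0 = 6: 6/1
a_1 = 1: 7/1
a_2 = 2: 20/3
a_3 = 3: 67/10
a_4 = 2: 154/23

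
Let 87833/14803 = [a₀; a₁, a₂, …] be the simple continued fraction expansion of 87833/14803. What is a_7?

⌊87833/14803⌋ = 5, remainder 13818
⌊14803/13818⌋ = 1, remainder 985
⌊13818/985⌋ = 14, remainder 28
⌊985/28⌋ = 35, remainder 5
⌊28/5⌋ = 5, remainder 3
⌊5/3⌋ = 1, remainder 2
⌊3/2⌋ = 1, remainder 1
⌊2/1⌋ = 2, remainder 0

2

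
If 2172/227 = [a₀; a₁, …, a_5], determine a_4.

6

Apply division with remainder until the remainder is 0:
2172 = 9·227 + 129, so a_0 = 9
227 = 1·129 + 98, so a_1 = 1
129 = 1·98 + 31, so a_2 = 1
98 = 3·31 + 5, so a_3 = 3
31 = 6·5 + 1, so a_4 = 6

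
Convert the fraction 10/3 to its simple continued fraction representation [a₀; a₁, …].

[3; 3]

10 ÷ 3 → quotient 3, remainder 1
3 ÷ 1 → quotient 3, remainder 0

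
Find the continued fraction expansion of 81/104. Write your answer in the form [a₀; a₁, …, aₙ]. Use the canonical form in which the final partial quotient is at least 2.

[0; 1, 3, 1, 1, 11]

Repeatedly divide and take the remainder:
81 = 0·104 + 81, so a_0 = 0
104 = 1·81 + 23, so a_1 = 1
81 = 3·23 + 12, so a_2 = 3
23 = 1·12 + 11, so a_3 = 1
12 = 1·11 + 1, so a_4 = 1
11 = 11·1 + 0, so a_5 = 11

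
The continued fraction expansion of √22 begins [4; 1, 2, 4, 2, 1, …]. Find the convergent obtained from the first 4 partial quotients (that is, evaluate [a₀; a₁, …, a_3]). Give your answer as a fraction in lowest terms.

61/13

Starting at the tail and folding back:
Start with 4.
2 + 1/(4/1) = 2 + 1/4 = 9/4
1 + 1/(9/4) = 1 + 4/9 = 13/9
4 + 1/(13/9) = 4 + 9/13 = 61/13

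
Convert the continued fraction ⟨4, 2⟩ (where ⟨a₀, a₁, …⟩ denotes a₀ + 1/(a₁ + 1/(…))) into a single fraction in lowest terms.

9/2

Start with 2.
4 + 1/(2/1) = 4 + 1/2 = 9/2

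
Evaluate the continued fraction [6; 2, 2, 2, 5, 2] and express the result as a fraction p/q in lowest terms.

911/142

Compute successive convergents:
a_0 = 6: 6/1
a_1 = 2: 13/2
a_2 = 2: 32/5
a_3 = 2: 77/12
a_4 = 5: 417/65
a_5 = 2: 911/142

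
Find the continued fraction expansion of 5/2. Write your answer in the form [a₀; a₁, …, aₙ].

[2; 2]

Run the Euclidean algorithm, recording each quotient:
⌊5/2⌋ = 2, remainder 1
⌊2/1⌋ = 2, remainder 0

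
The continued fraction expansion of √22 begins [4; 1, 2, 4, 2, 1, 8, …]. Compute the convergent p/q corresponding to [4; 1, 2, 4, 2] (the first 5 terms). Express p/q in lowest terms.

Build up convergents one term at a time:
a_0 = 4: 4/1
a_1 = 1: 5/1
a_2 = 2: 14/3
a_3 = 4: 61/13
a_4 = 2: 136/29

136/29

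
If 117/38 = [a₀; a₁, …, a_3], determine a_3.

117 ÷ 38 → quotient 3, remainder 3
38 ÷ 3 → quotient 12, remainder 2
3 ÷ 2 → quotient 1, remainder 1
2 ÷ 1 → quotient 2, remainder 0

2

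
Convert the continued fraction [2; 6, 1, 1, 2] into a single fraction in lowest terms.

71/33

Start with 2.
1 + 1/(2/1) = 1 + 1/2 = 3/2
1 + 1/(3/2) = 1 + 2/3 = 5/3
6 + 1/(5/3) = 6 + 3/5 = 33/5
2 + 1/(33/5) = 2 + 5/33 = 71/33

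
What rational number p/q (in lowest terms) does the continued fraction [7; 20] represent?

141/20

a_0 = 7: 7/1
a_1 = 20: 141/20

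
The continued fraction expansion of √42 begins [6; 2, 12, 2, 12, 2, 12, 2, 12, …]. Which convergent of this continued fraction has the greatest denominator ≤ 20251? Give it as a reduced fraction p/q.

a_0 = 6: 6/1  (≤ bound)
a_1 = 2: 13/2  (≤ bound)
a_2 = 12: 162/25  (≤ bound)
a_3 = 2: 337/52  (≤ bound)
a_4 = 12: 4206/649  (≤ bound)
a_5 = 2: 8749/1350  (≤ bound)
a_6 = 12: 109194/16849  (≤ bound)
a_7 = 2: 227137/35048  (> 20251, stop)

109194/16849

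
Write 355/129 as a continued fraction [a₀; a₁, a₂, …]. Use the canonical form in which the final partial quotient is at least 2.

355 ÷ 129 → quotient 2, remainder 97
129 ÷ 97 → quotient 1, remainder 32
97 ÷ 32 → quotient 3, remainder 1
32 ÷ 1 → quotient 32, remainder 0

[2; 1, 3, 32]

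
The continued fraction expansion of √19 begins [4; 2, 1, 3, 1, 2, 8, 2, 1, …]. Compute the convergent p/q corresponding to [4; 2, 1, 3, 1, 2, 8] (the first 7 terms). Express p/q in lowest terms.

Start with 8.
2 + 1/(8/1) = 2 + 1/8 = 17/8
1 + 1/(17/8) = 1 + 8/17 = 25/17
3 + 1/(25/17) = 3 + 17/25 = 92/25
1 + 1/(92/25) = 1 + 25/92 = 117/92
2 + 1/(117/92) = 2 + 92/117 = 326/117
4 + 1/(326/117) = 4 + 117/326 = 1421/326

1421/326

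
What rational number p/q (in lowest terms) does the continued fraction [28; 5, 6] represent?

Work from the innermost term outward:
Start with 6.
5 + 1/(6/1) = 5 + 1/6 = 31/6
28 + 1/(31/6) = 28 + 6/31 = 874/31

874/31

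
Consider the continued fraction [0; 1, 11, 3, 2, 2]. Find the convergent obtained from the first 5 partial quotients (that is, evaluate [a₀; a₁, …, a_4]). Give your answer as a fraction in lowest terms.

Start with 2.
3 + 1/(2/1) = 3 + 1/2 = 7/2
11 + 1/(7/2) = 11 + 2/7 = 79/7
1 + 1/(79/7) = 1 + 7/79 = 86/79
0 + 1/(86/79) = 0 + 79/86 = 79/86

79/86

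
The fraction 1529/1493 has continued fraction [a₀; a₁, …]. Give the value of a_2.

Repeatedly divide and take the remainder:
1529 = 1·1493 + 36, so a_0 = 1
1493 = 41·36 + 17, so a_1 = 41
36 = 2·17 + 2, so a_2 = 2

2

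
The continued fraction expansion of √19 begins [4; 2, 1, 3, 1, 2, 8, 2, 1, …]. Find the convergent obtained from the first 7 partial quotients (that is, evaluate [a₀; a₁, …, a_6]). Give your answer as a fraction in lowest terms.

Start with 8.
2 + 1/(8/1) = 2 + 1/8 = 17/8
1 + 1/(17/8) = 1 + 8/17 = 25/17
3 + 1/(25/17) = 3 + 17/25 = 92/25
1 + 1/(92/25) = 1 + 25/92 = 117/92
2 + 1/(117/92) = 2 + 92/117 = 326/117
4 + 1/(326/117) = 4 + 117/326 = 1421/326

1421/326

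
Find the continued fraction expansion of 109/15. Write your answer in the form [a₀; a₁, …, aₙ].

⌊109/15⌋ = 7, remainder 4
⌊15/4⌋ = 3, remainder 3
⌊4/3⌋ = 1, remainder 1
⌊3/1⌋ = 3, remainder 0

[7; 3, 1, 3]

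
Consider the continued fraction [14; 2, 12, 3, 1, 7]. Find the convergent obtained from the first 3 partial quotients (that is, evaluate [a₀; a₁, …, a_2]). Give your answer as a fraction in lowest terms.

362/25

Build up convergents one term at a time:
a_0 = 14: 14/1
a_1 = 2: 29/2
a_2 = 12: 362/25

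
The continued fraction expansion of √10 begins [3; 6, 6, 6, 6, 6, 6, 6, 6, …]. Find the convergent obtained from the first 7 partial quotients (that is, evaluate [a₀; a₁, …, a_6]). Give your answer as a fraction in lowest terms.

Use the convergent recurrence hₖ = aₖ·hₖ₋₁ + hₖ₋₂ (and likewise for the denominators kₖ):
a_0 = 3: 3/1
a_1 = 6: 19/6
a_2 = 6: 117/37
a_3 = 6: 721/228
a_4 = 6: 4443/1405
a_5 = 6: 27379/8658
a_6 = 6: 168717/53353

168717/53353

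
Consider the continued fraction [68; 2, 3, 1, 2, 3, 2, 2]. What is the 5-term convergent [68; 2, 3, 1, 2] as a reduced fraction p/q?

a_0 = 68: 68/1
a_1 = 2: 137/2
a_2 = 3: 479/7
a_3 = 1: 616/9
a_4 = 2: 1711/25

1711/25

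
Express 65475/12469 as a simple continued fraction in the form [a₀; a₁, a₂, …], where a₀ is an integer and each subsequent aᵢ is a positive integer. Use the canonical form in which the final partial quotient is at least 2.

[5; 3, 1, 60, 2, 1, 2, 6]

65475 ÷ 12469 → quotient 5, remainder 3130
12469 ÷ 3130 → quotient 3, remainder 3079
3130 ÷ 3079 → quotient 1, remainder 51
3079 ÷ 51 → quotient 60, remainder 19
51 ÷ 19 → quotient 2, remainder 13
19 ÷ 13 → quotient 1, remainder 6
13 ÷ 6 → quotient 2, remainder 1
6 ÷ 1 → quotient 6, remainder 0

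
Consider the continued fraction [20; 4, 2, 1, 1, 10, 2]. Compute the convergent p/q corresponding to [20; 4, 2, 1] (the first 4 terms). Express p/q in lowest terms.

263/13

a_0 = 20: 20/1
a_1 = 4: 81/4
a_2 = 2: 182/9
a_3 = 1: 263/13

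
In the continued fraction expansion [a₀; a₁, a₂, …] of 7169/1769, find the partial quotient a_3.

7169 = 4·1769 + 93, so a_0 = 4
1769 = 19·93 + 2, so a_1 = 19
93 = 46·2 + 1, so a_2 = 46
2 = 2·1 + 0, so a_3 = 2

2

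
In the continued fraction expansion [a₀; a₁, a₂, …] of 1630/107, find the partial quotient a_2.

Run the Euclidean algorithm, recording each quotient:
⌊1630/107⌋ = 15, remainder 25
⌊107/25⌋ = 4, remainder 7
⌊25/7⌋ = 3, remainder 4

3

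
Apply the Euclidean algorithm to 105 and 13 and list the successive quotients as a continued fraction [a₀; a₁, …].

Apply division with remainder until the remainder is 0:
⌊105/13⌋ = 8, remainder 1
⌊13/1⌋ = 13, remainder 0

[8; 13]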